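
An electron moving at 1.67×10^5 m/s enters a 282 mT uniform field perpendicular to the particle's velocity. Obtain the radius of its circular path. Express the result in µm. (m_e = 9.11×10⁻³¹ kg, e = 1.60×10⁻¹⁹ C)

The magnetic force provides the centripetal force: qvB = mv²/r, so r = mv/(qB).
r = (9.11×10^-31 kg)(1.67×10^5 m/s) / [(1×1.60×10^-19 C)(0.282 T)] = 3.37×10^-6 m.

r ≈ 3.37 µm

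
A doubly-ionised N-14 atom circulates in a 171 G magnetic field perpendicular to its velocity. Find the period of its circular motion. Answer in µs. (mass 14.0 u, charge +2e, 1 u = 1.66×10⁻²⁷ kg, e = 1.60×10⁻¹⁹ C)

T ≈ 26.7 µs

The cyclotron period is independent of speed: T = 2πm/(qB).
T = 2π(2.32×10^-26) / [(2×1.60×10^-19)(0.0171)] = 2.67×10^-5 s.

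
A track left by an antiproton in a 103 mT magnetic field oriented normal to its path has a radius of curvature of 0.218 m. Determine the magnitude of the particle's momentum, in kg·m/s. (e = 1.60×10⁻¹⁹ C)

p ≈ 3.59×10^-21 kg·m/s

Since qvB = mv²/r, the momentum p = mv = qBr.
p = (1×1.60×10^-19)(0.103)(0.218) = 3.59×10^-21 kg·m/s.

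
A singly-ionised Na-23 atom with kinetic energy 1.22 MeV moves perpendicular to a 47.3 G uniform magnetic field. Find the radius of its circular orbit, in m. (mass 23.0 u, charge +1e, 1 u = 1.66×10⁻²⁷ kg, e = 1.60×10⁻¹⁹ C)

Convert the energy: K = 1.22 MeV = 1.95×10^-13 J.
v = √(2K/m) = √(2·1.95×10^-13/3.82×10^-26) = 3.20×10^6 m/s.
r = mv/(qB) = (3.82×10^-26)(3.20×10^6) / [(1×1.60×10^-19)(4.73×10^-3)] = 161 m.

r ≈ 161 m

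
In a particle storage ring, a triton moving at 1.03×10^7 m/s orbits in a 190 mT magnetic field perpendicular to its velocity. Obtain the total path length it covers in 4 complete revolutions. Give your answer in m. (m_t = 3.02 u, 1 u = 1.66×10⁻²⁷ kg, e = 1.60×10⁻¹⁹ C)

r = mv/(qB) = 1.70 m, so one revolution covers 2πr = 10.7 m.
In 4 revolutions: L = 4·2πr = 42.7 m.

L ≈ 42.7 m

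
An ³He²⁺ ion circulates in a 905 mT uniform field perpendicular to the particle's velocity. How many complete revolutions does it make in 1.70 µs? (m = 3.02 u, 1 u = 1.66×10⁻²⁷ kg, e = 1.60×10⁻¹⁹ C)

N = 15

T = 2πm/(qB) = 2π(5.0132×10^-27) / [(2×1.60×10^-19)(0.905)] = 1.0877×10^-7 s.
N = t/T = 1.70×10^-6 / 1.0877×10^-7 ≈ 15.63, so 15 complete revolutions.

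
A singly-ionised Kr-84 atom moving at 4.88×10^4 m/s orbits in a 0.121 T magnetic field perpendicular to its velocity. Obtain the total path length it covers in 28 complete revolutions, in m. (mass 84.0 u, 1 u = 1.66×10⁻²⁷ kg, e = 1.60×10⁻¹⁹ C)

r = mv/(qB) = 0.351 m, so one revolution covers 2πr = 2.21 m.
In 28 revolutions: L = 28·2πr = 61.8 m.

L ≈ 61.8 m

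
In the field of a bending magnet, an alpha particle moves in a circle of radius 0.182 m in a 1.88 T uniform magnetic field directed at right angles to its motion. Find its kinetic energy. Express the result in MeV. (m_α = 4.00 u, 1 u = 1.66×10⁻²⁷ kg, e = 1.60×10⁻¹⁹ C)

K ≈ 5.64 MeV

v = qBr/m = (2×1.60×10^-19)(1.88)(0.182) / (6.64×10^-27) = 1.65×10^7 m/s.
K = ½mv² = 0.5·(6.64×10^-27)·(1.65×10^7)² = 9.03×10^-13 J = 5.64 MeV.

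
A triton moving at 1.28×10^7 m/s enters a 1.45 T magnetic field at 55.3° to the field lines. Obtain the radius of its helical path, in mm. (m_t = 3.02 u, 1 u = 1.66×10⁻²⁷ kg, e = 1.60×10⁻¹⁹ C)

Only the perpendicular component v⊥ = v sin55.3° = 1.05×10^7 m/s is bent by the field.
r = m v⊥ /(qB) = (5.01×10^-27)(1.05×10^7) / [(1×1.60×10^-19)(1.45)] = 0.227 m.

r ≈ 227 mm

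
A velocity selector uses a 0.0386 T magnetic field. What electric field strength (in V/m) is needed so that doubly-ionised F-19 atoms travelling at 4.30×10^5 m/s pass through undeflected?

E ≈ 1.66×10^4 V/m

qE = qvB ⇒ E = vB = (4.30×10^5)(0.0386) = 1.66×10^4 V/m.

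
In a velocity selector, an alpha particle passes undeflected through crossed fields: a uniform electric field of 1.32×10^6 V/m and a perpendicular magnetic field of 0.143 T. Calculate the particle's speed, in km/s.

v ≈ 9230 km/s

For zero net force, qE = qvB, so v = E/B.
v = (1.32×10^6) / (0.143) = 9.23×10^6 m/s.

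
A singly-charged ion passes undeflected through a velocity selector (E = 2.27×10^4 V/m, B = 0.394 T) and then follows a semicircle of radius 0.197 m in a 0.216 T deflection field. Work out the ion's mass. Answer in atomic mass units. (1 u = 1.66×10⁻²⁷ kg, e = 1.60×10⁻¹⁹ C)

m ≈ 71.2 u

v = E/B₁ = 5.76×10^4 m/s.
From r = mv/(qB₂), m = qB₂r/v = (1×1.60×10^-19)(0.216)(0.197) / (5.76×10^4) = 1.18×10^-25 kg.
In atomic mass units: m = 1.18×10^-25 / 1.66×10^-27 = 71.2 u.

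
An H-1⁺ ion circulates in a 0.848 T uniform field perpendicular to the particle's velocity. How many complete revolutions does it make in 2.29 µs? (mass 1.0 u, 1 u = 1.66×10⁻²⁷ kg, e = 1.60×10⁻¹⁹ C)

N = 29

T = 2πm/(qB) = 2π(1.66×10^-27) / [(1×1.60×10^-19)(0.848)] = 7.6873×10^-8 s.
N = t/T = 2.29×10^-6 / 7.6873×10^-8 ≈ 29.79, so 29 complete revolutions.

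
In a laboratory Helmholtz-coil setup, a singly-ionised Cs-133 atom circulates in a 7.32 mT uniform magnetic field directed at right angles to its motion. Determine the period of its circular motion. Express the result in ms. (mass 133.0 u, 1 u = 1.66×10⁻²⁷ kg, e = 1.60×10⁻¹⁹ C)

T ≈ 1.18 ms

The cyclotron period is independent of speed: T = 2πm/(qB).
T = 2π(2.21×10^-25) / [(1×1.60×10^-19)(7.32×10^-3)] = 1.18×10^-3 s.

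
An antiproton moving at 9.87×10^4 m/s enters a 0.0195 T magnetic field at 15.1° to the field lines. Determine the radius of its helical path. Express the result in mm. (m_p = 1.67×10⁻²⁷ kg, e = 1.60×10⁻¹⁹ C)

r ≈ 13.8 mm

Only the perpendicular component v⊥ = v sin15.1° = 2.57×10^4 m/s is bent by the field.
r = m v⊥ /(qB) = (1.67×10^-27)(2.57×10^4) / [(1×1.60×10^-19)(0.0195)] = 0.0138 m.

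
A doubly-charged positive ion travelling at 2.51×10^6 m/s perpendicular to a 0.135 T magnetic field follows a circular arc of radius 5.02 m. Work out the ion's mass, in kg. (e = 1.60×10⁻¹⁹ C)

qvB = mv²/r ⇒ m = qBr/v.
m = (2×1.60×10^-19)(0.135)(5.02) / (2.51×10^6) = 8.64×10^-26 kg.

m ≈ 8.64×10^-26 kg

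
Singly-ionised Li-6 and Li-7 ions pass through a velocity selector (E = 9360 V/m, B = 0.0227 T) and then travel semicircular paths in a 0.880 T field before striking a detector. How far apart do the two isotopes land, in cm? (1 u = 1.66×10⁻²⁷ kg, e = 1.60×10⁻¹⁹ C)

Δd ≈ 0.972 cm

Both emerge at v = E/B₁ = 4.12×10^5 m/s.
r = mv/(qB₂), so r₁ = 0.02917 m and r₂ = 0.03403 m, giving Δr = 4.86×10^-3 m.
After a semicircle each ion lands a diameter 2r from the entry slit, so the separation is 2Δr = 9.72×10^-3 m.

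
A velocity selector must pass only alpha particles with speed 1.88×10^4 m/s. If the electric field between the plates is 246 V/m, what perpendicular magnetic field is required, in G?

qE = qvB ⇒ B = E/v = (246) / (1.88×10^4) = 0.0131 T.

B ≈ 131 G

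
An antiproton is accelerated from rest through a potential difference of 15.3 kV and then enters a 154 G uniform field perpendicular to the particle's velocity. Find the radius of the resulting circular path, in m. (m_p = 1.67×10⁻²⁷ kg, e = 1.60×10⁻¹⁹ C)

r ≈ 1.16 m

The kinetic energy gained is K = qV = (1×1.60×10^-19)(1.53×10^4) = 2.45×10^-15 J.
v = √(2K/m) = 1.71×10^6 m/s.
r = mv/(qB) = (1.67×10^-27)(1.71×10^6) / [(1×1.60×10^-19)(0.0154)] = 1.16 m.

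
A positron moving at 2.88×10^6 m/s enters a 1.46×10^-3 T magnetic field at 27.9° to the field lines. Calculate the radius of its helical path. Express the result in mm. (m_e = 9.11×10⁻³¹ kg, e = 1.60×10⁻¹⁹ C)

Only the perpendicular component v⊥ = v sin27.9° = 1.35×10^6 m/s is bent by the field.
r = m v⊥ /(qB) = (9.11×10^-31)(1.35×10^6) / [(1×1.60×10^-19)(1.46×10^-3)] = 5.26×10^-3 m.

r ≈ 5.26 mm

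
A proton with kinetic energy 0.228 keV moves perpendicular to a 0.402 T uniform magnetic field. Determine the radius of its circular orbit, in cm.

r ≈ 0.543 cm

Convert the energy: K = 0.228 keV = 3.65×10^-17 J.
v = √(2K/m) = √(2·3.65×10^-17/1.67×10^-27) = 2.09×10^5 m/s.
r = mv/(qB) = (1.67×10^-27)(2.09×10^5) / [(1×1.60×10^-19)(0.402)] = 5.43×10^-3 m.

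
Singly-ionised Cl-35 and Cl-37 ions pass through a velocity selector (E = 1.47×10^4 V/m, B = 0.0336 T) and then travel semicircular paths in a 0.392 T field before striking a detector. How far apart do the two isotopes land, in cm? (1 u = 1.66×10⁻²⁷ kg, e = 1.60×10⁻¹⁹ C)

Both emerge at v = E/B₁ = 4.38×10^5 m/s.
r = mv/(qB₂), so r₁ = 0.4053 m and r₂ = 0.4284 m, giving Δr = 0.0232 m.
After a semicircle each ion lands a diameter 2r from the entry slit, so the separation is 2Δr = 0.0463 m.

Δd ≈ 4.63 cm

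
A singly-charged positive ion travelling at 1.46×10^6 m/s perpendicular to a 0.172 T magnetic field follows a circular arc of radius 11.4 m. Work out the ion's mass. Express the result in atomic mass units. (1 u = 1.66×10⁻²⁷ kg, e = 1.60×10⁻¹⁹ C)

qvB = mv²/r ⇒ m = qBr/v.
m = (1×1.60×10^-19)(0.172)(11.4) / (1.46×10^6) = 2.15×10^-25 kg = 129 u.

m ≈ 129 u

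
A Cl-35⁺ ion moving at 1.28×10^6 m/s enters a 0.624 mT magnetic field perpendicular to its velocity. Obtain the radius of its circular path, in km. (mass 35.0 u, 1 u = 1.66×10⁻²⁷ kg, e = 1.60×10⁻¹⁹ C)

The magnetic force provides the centripetal force: qvB = mv²/r, so r = mv/(qB).
r = (5.81×10^-26 kg)(1.28×10^6 m/s) / [(1×1.60×10^-19 C)(6.24×10^-4 T)] = 745 m.

r ≈ 0.745 km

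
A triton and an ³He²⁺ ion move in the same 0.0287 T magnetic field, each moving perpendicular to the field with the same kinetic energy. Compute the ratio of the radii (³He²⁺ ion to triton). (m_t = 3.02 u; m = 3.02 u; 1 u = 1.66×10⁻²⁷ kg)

r = √(2mK)/(qB) ⇒ at equal K, r ∝ √m/q.
r_{³He²⁺ ion}/r_{triton} = 0.500.

ratio ≈ 0.500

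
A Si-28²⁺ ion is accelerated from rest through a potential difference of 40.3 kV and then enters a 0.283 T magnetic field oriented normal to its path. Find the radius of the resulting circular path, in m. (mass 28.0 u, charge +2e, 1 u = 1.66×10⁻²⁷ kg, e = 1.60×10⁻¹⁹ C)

The kinetic energy gained is K = qV = (2×1.60×10^-19)(4.03×10^4) = 1.29×10^-14 J.
v = √(2K/m) = 7.45×10^5 m/s.
r = mv/(qB) = (4.65×10^-26)(7.45×10^5) / [(2×1.60×10^-19)(0.283)] = 0.382 m.

r ≈ 0.382 m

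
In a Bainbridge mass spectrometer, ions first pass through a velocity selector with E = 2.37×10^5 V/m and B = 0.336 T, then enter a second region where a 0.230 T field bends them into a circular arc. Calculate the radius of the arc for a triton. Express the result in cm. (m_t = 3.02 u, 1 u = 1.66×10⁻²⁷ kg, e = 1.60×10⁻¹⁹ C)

The selector passes v = E/B = 2.37×10^5/0.336 = 7.05×10^5 m/s.
In the deflection region, r = mv/(qB₂) = (5.01×10^-27)(7.05×10^5) / [(1×1.60×10^-19)(0.230)] = 0.0961 m.

r ≈ 9.61 cm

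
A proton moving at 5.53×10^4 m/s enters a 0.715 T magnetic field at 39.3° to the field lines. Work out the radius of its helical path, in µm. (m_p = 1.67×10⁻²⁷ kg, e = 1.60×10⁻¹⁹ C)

Only the perpendicular component v⊥ = v sin39.3° = 3.50×10^4 m/s is bent by the field.
r = m v⊥ /(qB) = (1.67×10^-27)(3.50×10^4) / [(1×1.60×10^-19)(0.715)] = 5.11×10^-4 m.

r ≈ 511 µm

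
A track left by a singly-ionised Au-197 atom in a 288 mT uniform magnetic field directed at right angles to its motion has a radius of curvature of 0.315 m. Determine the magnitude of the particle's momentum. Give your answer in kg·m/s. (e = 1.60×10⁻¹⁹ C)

Since qvB = mv²/r, the momentum p = mv = qBr.
p = (1×1.60×10^-19)(0.288)(0.315) = 1.45×10^-20 kg·m/s.

p ≈ 1.45×10^-20 kg·m/s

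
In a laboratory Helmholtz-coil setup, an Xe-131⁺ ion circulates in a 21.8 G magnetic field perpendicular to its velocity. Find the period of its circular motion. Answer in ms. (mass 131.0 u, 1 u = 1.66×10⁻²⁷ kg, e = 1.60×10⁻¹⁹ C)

T ≈ 3.92 ms

The cyclotron period is independent of speed: T = 2πm/(qB).
T = 2π(2.17×10^-25) / [(1×1.60×10^-19)(2.18×10^-3)] = 3.92×10^-3 s.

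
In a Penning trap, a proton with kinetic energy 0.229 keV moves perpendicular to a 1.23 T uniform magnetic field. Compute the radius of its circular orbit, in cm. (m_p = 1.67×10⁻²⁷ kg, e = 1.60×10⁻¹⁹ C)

Convert the energy: K = 0.229 keV = 3.66×10^-17 J.
v = √(2K/m) = √(2·3.66×10^-17/1.67×10^-27) = 2.09×10^5 m/s.
r = mv/(qB) = (1.67×10^-27)(2.09×10^5) / [(1×1.60×10^-19)(1.23)] = 1.78×10^-3 m.

r ≈ 0.178 cm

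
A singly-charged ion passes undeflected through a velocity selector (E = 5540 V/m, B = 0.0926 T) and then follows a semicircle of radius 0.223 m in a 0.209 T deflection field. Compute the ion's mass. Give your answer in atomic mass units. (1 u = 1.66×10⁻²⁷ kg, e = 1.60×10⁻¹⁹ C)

v = E/B₁ = 5.98×10^4 m/s.
From r = mv/(qB₂), m = qB₂r/v = (1×1.60×10^-19)(0.209)(0.223) / (5.98×10^4) = 1.25×10^-25 kg.
In atomic mass units: m = 1.25×10^-25 / 1.66×10^-27 = 75.1 u.

m ≈ 75.1 u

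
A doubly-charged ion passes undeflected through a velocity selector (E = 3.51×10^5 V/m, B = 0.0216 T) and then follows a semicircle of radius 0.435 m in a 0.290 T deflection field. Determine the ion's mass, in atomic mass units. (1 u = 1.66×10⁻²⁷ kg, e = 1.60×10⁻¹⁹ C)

m ≈ 1.50 u

v = E/B₁ = 1.62×10^7 m/s.
From r = mv/(qB₂), m = qB₂r/v = (2×1.60×10^-19)(0.290)(0.435) / (1.62×10^7) = 2.48×10^-27 kg.
In atomic mass units: m = 2.48×10^-27 / 1.66×10^-27 = 1.50 u.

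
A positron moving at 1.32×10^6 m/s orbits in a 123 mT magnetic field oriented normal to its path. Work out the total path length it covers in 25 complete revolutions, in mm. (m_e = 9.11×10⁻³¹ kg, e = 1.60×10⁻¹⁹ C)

r = mv/(qB) = 6.11×10^-5 m, so one revolution covers 2πr = 3.84×10^-4 m.
In 25 revolutions: L = 25·2πr = 9.60×10^-3 m.

L ≈ 9.60 mm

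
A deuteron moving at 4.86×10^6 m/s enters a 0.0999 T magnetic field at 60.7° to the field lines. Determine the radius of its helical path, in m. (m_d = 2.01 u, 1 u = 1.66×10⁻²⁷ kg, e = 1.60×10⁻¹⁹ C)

Only the perpendicular component v⊥ = v sin60.7° = 4.24×10^6 m/s is bent by the field.
r = m v⊥ /(qB) = (3.34×10^-27)(4.24×10^6) / [(1×1.60×10^-19)(0.0999)] = 0.885 m.

r ≈ 0.885 m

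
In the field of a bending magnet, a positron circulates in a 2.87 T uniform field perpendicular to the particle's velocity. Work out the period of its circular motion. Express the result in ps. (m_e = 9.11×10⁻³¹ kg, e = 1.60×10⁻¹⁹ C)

The cyclotron period is independent of speed: T = 2πm/(qB).
T = 2π(9.11×10^-31) / [(1×1.60×10^-19)(2.87)] = 1.25×10^-11 s.

T ≈ 12.5 ps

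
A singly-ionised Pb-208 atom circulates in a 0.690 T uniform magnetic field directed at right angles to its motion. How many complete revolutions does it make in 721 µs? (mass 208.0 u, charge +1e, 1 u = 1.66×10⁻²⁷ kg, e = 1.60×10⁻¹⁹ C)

T = 2πm/(qB) = 2π(3.4528×10^-25) / [(1×1.60×10^-19)(0.690)] = 1.9651×10^-5 s.
N = t/T = 7.21×10^-4 / 1.9651×10^-5 ≈ 36.69, so 36 complete revolutions.

N = 36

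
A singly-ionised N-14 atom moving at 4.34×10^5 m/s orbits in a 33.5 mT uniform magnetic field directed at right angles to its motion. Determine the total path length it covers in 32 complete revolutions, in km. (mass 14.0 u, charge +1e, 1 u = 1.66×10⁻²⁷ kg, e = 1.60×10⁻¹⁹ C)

L ≈ 0.378 km

r = mv/(qB) = 1.88 m, so one revolution covers 2πr = 11.8 m.
In 32 revolutions: L = 32·2πr = 378 m.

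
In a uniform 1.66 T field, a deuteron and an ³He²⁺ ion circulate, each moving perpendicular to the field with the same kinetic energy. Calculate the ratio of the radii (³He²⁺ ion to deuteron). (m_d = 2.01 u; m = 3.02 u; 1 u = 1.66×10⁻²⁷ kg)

r = √(2mK)/(qB) ⇒ at equal K, r ∝ √m/q.
r_{³He²⁺ ion}/r_{deuteron} = 0.613.

ratio ≈ 0.613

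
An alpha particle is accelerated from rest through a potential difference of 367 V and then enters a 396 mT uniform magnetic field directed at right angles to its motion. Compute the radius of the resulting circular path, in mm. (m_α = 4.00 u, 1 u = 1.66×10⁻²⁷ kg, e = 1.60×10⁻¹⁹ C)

The kinetic energy gained is K = qV = (2×1.60×10^-19)(367) = 1.17×10^-16 J.
v = √(2K/m) = 1.88×10^5 m/s.
r = mv/(qB) = (6.64×10^-27)(1.88×10^5) / [(2×1.60×10^-19)(0.396)] = 9.86×10^-3 m.

r ≈ 9.86 mm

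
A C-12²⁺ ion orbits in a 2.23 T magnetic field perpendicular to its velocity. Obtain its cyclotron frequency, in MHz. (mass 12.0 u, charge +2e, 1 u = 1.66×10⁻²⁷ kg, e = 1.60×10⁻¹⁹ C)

f = qB/(2πm) = (2×1.60×10^-19)(2.23) / [2π(1.99×10^-26)] = 5.70×10^6 Hz.

f ≈ 5.70 MHz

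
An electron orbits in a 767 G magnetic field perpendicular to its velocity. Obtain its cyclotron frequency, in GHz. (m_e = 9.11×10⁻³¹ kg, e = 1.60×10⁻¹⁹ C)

f ≈ 2.14 GHz

f = qB/(2πm) = (1×1.60×10^-19)(0.0767) / [2π(9.11×10^-31)] = 2.14×10^9 Hz.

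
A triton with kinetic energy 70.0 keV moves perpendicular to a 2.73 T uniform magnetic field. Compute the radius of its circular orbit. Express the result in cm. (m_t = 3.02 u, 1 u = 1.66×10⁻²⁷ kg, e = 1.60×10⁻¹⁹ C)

r ≈ 2.43 cm

Convert the energy: K = 70.0 keV = 1.12×10^-14 J.
v = √(2K/m) = √(2·1.12×10^-14/5.01×10^-27) = 2.11×10^6 m/s.
r = mv/(qB) = (5.01×10^-27)(2.11×10^6) / [(1×1.60×10^-19)(2.73)] = 0.0243 m.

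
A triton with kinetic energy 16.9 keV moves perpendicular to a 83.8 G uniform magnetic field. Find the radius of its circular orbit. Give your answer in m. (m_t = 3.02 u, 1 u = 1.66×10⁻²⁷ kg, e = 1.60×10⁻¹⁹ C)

r ≈ 3.88 m

Convert the energy: K = 16.9 keV = 2.70×10^-15 J.
v = √(2K/m) = √(2·2.70×10^-15/5.01×10^-27) = 1.04×10^6 m/s.
r = mv/(qB) = (5.01×10^-27)(1.04×10^6) / [(1×1.60×10^-19)(8.38×10^-3)] = 3.88 m.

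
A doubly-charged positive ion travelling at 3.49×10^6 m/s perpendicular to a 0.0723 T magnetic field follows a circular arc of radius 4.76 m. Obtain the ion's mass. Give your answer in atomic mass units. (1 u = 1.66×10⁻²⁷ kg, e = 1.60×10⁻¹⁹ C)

qvB = mv²/r ⇒ m = qBr/v.
m = (2×1.60×10^-19)(0.0723)(4.76) / (3.49×10^6) = 3.16×10^-26 kg = 19.0 u.

m ≈ 19.0 u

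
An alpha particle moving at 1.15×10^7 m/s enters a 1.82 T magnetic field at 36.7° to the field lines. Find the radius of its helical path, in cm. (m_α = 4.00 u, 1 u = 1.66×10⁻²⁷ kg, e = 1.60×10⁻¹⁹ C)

Only the perpendicular component v⊥ = v sin36.7° = 6.87×10^6 m/s is bent by the field.
r = m v⊥ /(qB) = (6.64×10^-27)(6.87×10^6) / [(2×1.60×10^-19)(1.82)] = 0.0784 m.

r ≈ 7.84 cm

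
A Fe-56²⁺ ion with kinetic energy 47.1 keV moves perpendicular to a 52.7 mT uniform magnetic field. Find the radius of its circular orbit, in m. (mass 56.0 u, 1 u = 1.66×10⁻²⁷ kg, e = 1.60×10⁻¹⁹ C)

Convert the energy: K = 47.1 keV = 7.54×10^-15 J.
v = √(2K/m) = √(2·7.54×10^-15/9.30×10^-26) = 4.03×10^5 m/s.
r = mv/(qB) = (9.30×10^-26)(4.03×10^5) / [(2×1.60×10^-19)(0.0527)] = 2.22 m.

r ≈ 2.22 m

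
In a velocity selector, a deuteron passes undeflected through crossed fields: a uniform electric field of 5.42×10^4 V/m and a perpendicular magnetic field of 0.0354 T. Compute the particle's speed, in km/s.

v ≈ 1530 km/s

For zero net force, qE = qvB, so v = E/B.
v = (5.42×10^4) / (0.0354) = 1.53×10^6 m/s.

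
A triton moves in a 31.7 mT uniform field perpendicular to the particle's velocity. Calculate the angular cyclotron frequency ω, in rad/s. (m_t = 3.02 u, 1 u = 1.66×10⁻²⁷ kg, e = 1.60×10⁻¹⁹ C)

ω = qB/m = (1×1.60×10^-19)(0.0317) / (5.01×10^-27) = 1.01×10^6 rad/s.

ω ≈ 1.01×10^6 rad/s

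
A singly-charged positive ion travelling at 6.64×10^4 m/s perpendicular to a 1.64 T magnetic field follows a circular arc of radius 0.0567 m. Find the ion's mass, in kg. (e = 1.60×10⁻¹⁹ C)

m ≈ 2.24×10^-25 kg

qvB = mv²/r ⇒ m = qBr/v.
m = (1×1.60×10^-19)(1.64)(0.0567) / (6.64×10^4) = 2.24×10^-25 kg.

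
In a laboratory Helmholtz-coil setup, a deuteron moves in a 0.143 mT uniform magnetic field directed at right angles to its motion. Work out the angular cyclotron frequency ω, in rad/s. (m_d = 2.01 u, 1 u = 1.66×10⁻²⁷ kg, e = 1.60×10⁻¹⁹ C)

ω ≈ 6860 rad/s

ω = qB/m = (1×1.60×10^-19)(1.43×10^-4) / (3.34×10^-27) = 6860 rad/s.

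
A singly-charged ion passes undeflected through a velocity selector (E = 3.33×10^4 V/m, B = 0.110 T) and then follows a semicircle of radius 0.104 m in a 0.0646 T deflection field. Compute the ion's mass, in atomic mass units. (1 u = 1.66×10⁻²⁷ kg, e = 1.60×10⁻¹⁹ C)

v = E/B₁ = 3.03×10^5 m/s.
From r = mv/(qB₂), m = qB₂r/v = (1×1.60×10^-19)(0.0646)(0.104) / (3.03×10^5) = 3.55×10^-27 kg.
In atomic mass units: m = 3.55×10^-27 / 1.66×10^-27 = 2.14 u.

m ≈ 2.14 u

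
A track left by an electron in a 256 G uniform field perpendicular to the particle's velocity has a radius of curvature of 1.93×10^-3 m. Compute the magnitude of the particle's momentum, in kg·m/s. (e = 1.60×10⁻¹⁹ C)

Since qvB = mv²/r, the momentum p = mv = qBr.
p = (1×1.60×10^-19)(0.0256)(1.93×10^-3) = 7.91×10^-24 kg·m/s.

p ≈ 7.91×10^-24 kg·m/s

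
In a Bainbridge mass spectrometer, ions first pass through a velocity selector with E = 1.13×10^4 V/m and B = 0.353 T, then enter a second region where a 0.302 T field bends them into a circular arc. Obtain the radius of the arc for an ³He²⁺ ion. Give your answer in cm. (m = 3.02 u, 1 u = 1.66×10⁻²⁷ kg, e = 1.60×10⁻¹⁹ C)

The selector passes v = E/B = 1.13×10^4/0.353 = 3.20×10^4 m/s.
In the deflection region, r = mv/(qB₂) = (5.01×10^-27)(3.20×10^4) / [(2×1.60×10^-19)(0.302)] = 1.66×10^-3 m.

r ≈ 0.166 cm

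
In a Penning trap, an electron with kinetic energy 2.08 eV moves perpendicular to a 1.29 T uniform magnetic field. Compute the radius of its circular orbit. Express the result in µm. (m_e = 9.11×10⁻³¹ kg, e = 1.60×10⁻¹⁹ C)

r ≈ 3.77 µm

Convert the energy: K = 2.08 eV = 3.33×10^-19 J.
v = √(2K/m) = √(2·3.33×10^-19/9.11×10^-31) = 8.55×10^5 m/s.
r = mv/(qB) = (9.11×10^-31)(8.55×10^5) / [(1×1.60×10^-19)(1.29)] = 3.77×10^-6 m.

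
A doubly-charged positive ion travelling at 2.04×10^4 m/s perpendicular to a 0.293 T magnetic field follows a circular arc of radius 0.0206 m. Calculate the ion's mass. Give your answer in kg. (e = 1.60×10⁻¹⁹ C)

m ≈ 9.47×10^-26 kg

qvB = mv²/r ⇒ m = qBr/v.
m = (2×1.60×10^-19)(0.293)(0.0206) / (2.04×10^4) = 9.47×10^-26 kg.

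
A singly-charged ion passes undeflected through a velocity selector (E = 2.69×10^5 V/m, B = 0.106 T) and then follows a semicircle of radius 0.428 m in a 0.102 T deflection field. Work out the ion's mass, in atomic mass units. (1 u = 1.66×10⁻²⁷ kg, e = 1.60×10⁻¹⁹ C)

m ≈ 1.66 u

v = E/B₁ = 2.54×10^6 m/s.
From r = mv/(qB₂), m = qB₂r/v = (1×1.60×10^-19)(0.102)(0.428) / (2.54×10^6) = 2.75×10^-27 kg.
In atomic mass units: m = 2.75×10^-27 / 1.66×10^-27 = 1.66 u.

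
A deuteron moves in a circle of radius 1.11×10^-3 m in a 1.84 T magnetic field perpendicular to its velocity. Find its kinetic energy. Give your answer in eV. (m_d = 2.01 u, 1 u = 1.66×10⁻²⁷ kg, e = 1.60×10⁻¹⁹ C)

K ≈ 100 eV

v = qBr/m = (1×1.60×10^-19)(1.84)(1.11×10^-3) / (3.34×10^-27) = 9.79×10^4 m/s.
K = ½mv² = 0.5·(3.34×10^-27)·(9.79×10^4)² = 1.60×10^-17 J = 100 eV.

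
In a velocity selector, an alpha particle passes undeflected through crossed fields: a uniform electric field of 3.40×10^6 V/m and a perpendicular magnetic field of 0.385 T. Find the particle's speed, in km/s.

v ≈ 8830 km/s

For zero net force, qE = qvB, so v = E/B.
v = (3.40×10^6) / (0.385) = 8.83×10^6 m/s.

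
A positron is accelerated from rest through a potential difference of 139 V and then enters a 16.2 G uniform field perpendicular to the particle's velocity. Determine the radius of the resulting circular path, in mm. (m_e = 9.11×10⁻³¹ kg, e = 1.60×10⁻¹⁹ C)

The kinetic energy gained is K = qV = (1×1.60×10^-19)(139) = 2.22×10^-17 J.
v = √(2K/m) = 6.99×10^6 m/s.
r = mv/(qB) = (9.11×10^-31)(6.99×10^6) / [(1×1.60×10^-19)(1.62×10^-3)] = 0.0246 m.

r ≈ 24.6 mm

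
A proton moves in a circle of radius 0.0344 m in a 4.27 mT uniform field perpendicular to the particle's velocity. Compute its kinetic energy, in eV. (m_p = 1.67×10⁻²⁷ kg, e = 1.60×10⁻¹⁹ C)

v = qBr/m = (1×1.60×10^-19)(4.27×10^-3)(0.0344) / (1.67×10^-27) = 1.41×10^4 m/s.
K = ½mv² = 0.5·(1.67×10^-27)·(1.41×10^4)² = 1.65×10^-19 J = 1.03 eV.

K ≈ 1.03 eV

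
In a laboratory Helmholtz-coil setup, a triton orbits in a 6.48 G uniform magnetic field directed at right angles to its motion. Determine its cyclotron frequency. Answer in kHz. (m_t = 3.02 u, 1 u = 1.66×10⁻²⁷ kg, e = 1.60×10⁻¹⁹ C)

f = qB/(2πm) = (1×1.60×10^-19)(6.48×10^-4) / [2π(5.01×10^-27)] = 3290 Hz.

f ≈ 3.29 kHz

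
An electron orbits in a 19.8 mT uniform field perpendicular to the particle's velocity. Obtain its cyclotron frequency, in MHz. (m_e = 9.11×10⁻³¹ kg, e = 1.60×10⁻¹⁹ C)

f = qB/(2πm) = (1×1.60×10^-19)(0.0198) / [2π(9.11×10^-31)] = 5.53×10^8 Hz.

f ≈ 553 MHz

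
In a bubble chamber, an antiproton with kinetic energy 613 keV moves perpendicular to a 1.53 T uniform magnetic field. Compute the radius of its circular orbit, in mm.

r ≈ 73.9 mm

Convert the energy: K = 613 keV = 9.81×10^-14 J.
v = √(2K/m) = √(2·9.81×10^-14/1.67×10^-27) = 1.08×10^7 m/s.
r = mv/(qB) = (1.67×10^-27)(1.08×10^7) / [(1×1.60×10^-19)(1.53)] = 0.0739 m.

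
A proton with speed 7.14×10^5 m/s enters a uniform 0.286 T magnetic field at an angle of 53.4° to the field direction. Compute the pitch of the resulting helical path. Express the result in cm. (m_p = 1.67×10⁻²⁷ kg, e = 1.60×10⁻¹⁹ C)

pitch ≈ 9.76 cm

The velocity component along B is v∥ = v cos53.4° = 4.26×10^5 m/s.
The cyclotron period T = 2πm/(qB) = 2.29×10^-7 s is set by m, q, B alone.
Pitch = v∥·T = (4.26×10^5)(2.29×10^-7) = 0.0976 m.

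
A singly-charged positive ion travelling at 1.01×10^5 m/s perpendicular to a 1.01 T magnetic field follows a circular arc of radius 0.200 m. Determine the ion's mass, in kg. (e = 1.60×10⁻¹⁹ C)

qvB = mv²/r ⇒ m = qBr/v.
m = (1×1.60×10^-19)(1.01)(0.200) / (1.01×10^5) = 3.20×10^-25 kg.

m ≈ 3.20×10^-25 kg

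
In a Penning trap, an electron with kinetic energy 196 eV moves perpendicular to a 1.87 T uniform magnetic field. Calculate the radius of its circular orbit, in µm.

r ≈ 25.3 µm

Convert the energy: K = 196 eV = 3.14×10^-17 J.
v = √(2K/m) = √(2·3.14×10^-17/9.11×10^-31) = 8.30×10^6 m/s.
r = mv/(qB) = (9.11×10^-31)(8.30×10^6) / [(1×1.60×10^-19)(1.87)] = 2.53×10^-5 m.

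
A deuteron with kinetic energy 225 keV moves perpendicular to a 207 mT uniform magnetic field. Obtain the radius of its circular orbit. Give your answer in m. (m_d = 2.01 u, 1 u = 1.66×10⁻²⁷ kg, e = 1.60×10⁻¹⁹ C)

Convert the energy: K = 225 keV = 3.60×10^-14 J.
v = √(2K/m) = √(2·3.60×10^-14/3.34×10^-27) = 4.65×10^6 m/s.
r = mv/(qB) = (3.34×10^-27)(4.65×10^6) / [(1×1.60×10^-19)(0.207)] = 0.468 m.

r ≈ 0.468 m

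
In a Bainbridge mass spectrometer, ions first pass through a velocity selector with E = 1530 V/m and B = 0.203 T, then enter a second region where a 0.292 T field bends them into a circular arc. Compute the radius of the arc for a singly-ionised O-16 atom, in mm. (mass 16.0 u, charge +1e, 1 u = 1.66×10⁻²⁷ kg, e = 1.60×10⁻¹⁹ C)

The selector passes v = E/B = 1530/0.203 = 7540 m/s.
In the deflection region, r = mv/(qB₂) = (2.66×10^-26)(7540) / [(1×1.60×10^-19)(0.292)] = 4.28×10^-3 m.

r ≈ 4.28 mm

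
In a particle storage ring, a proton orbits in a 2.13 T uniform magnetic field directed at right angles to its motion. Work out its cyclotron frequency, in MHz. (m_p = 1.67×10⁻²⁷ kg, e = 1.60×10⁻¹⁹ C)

f = qB/(2πm) = (1×1.60×10^-19)(2.13) / [2π(1.67×10^-27)] = 3.25×10^7 Hz.

f ≈ 32.5 MHz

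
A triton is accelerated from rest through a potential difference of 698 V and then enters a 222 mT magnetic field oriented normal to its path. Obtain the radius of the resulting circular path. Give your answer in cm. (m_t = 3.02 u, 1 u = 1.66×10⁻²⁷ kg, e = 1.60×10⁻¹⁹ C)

The kinetic energy gained is K = qV = (1×1.60×10^-19)(698) = 1.12×10^-16 J.
v = √(2K/m) = 2.11×10^5 m/s.
r = mv/(qB) = (5.01×10^-27)(2.11×10^5) / [(1×1.60×10^-19)(0.222)] = 0.0298 m.

r ≈ 2.98 cm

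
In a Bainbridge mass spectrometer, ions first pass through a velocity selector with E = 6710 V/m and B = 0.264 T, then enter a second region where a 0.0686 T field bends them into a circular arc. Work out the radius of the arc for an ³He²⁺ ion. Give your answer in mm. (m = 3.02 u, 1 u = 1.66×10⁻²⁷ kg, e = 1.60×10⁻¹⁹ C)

The selector passes v = E/B = 6710/0.264 = 2.54×10^4 m/s.
In the deflection region, r = mv/(qB₂) = (5.01×10^-27)(2.54×10^4) / [(2×1.60×10^-19)(0.0686)] = 5.80×10^-3 m.

r ≈ 5.80 mm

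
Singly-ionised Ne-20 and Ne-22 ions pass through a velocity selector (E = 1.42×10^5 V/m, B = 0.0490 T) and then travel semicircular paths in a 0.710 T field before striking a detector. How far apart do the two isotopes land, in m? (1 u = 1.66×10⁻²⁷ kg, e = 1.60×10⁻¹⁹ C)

Δd ≈ 0.169 m

Both emerge at v = E/B₁ = 2.90×10^6 m/s.
r = mv/(qB₂), so r₁ = 0.8469 m and r₂ = 0.9316 m, giving Δr = 0.0847 m.
After a semicircle each ion lands a diameter 2r from the entry slit, so the separation is 2Δr = 0.169 m.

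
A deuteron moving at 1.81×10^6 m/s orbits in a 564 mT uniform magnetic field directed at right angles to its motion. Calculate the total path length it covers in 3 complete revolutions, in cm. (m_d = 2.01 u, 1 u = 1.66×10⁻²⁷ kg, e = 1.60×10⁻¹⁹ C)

L ≈ 126 cm

r = mv/(qB) = 0.0669 m, so one revolution covers 2πr = 0.420 m.
In 3 revolutions: L = 3·2πr = 1.26 m.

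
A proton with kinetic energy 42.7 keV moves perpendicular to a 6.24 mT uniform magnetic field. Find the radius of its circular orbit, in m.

Convert the energy: K = 42.7 keV = 6.83×10^-15 J.
v = √(2K/m) = √(2·6.83×10^-15/1.67×10^-27) = 2.86×10^6 m/s.
r = mv/(qB) = (1.67×10^-27)(2.86×10^6) / [(1×1.60×10^-19)(6.24×10^-3)] = 4.78 m.

r ≈ 4.78 m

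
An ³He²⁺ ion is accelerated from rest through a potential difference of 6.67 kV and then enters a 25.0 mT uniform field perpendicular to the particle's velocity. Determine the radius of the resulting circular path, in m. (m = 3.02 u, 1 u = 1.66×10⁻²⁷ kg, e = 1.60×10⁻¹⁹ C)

The kinetic energy gained is K = qV = (2×1.60×10^-19)(6670) = 2.13×10^-15 J.
v = √(2K/m) = 9.23×10^5 m/s.
r = mv/(qB) = (5.01×10^-27)(9.23×10^5) / [(2×1.60×10^-19)(0.0250)] = 0.578 m.

r ≈ 0.578 m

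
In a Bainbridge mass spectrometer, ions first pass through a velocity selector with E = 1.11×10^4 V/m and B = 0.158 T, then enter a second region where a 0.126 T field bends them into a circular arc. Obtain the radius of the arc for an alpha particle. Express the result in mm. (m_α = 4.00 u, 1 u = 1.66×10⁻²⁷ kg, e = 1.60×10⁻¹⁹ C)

r ≈ 11.6 mm

The selector passes v = E/B = 1.11×10^4/0.158 = 7.03×10^4 m/s.
In the deflection region, r = mv/(qB₂) = (6.64×10^-27)(7.03×10^4) / [(2×1.60×10^-19)(0.126)] = 0.0116 m.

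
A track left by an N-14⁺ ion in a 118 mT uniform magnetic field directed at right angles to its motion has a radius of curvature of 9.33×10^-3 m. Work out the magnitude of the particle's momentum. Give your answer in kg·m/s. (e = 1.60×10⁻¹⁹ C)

Since qvB = mv²/r, the momentum p = mv = qBr.
p = (1×1.60×10^-19)(0.118)(9.33×10^-3) = 1.76×10^-22 kg·m/s.

p ≈ 1.76×10^-22 kg·m/s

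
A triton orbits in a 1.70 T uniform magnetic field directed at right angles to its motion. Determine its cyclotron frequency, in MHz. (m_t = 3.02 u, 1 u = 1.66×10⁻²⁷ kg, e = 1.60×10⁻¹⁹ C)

f = qB/(2πm) = (1×1.60×10^-19)(1.70) / [2π(5.01×10^-27)] = 8.64×10^6 Hz.

f ≈ 8.64 MHz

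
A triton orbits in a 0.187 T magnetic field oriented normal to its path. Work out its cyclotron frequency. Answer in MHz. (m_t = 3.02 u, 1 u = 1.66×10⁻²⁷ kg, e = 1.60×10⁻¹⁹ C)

f ≈ 0.950 MHz

f = qB/(2πm) = (1×1.60×10^-19)(0.187) / [2π(5.01×10^-27)] = 9.50×10^5 Hz.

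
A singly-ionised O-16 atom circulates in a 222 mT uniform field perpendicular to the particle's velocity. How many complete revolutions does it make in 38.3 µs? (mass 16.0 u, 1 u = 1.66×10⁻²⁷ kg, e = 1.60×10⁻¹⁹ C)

T = 2πm/(qB) = 2π(2.656×10^-26) / [(1×1.60×10^-19)(0.222)] = 4.6982×10^-6 s.
N = t/T = 3.83×10^-5 / 4.6982×10^-6 ≈ 8.15, so 8 complete revolutions.

N = 8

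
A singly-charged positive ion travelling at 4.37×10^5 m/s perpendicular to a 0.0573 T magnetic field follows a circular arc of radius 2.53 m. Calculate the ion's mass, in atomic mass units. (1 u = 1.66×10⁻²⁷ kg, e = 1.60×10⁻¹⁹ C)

m ≈ 32.0 u

qvB = mv²/r ⇒ m = qBr/v.
m = (1×1.60×10^-19)(0.0573)(2.53) / (4.37×10^5) = 5.31×10^-26 kg = 32.0 u.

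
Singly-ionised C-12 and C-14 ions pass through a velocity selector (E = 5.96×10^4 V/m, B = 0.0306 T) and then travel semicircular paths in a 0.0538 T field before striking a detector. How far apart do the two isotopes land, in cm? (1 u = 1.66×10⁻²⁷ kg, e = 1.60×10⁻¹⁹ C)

Both emerge at v = E/B₁ = 1.95×10^6 m/s.
r = mv/(qB₂), so r₁ = 4.507 m and r₂ = 5.258 m, giving Δr = 0.751 m.
After a semicircle each ion lands a diameter 2r from the entry slit, so the separation is 2Δr = 1.50 m.

Δd ≈ 150 cm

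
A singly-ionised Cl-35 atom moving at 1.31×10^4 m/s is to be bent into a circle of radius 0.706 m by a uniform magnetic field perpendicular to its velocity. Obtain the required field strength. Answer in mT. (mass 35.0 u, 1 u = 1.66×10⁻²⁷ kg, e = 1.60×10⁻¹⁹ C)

qvB = mv²/r gives B = mv/(qr).
B = (5.81×10^-26)(1.31×10^4) / [(1×1.60×10^-19)(0.706)] = 6.74×10^-3 T.

B ≈ 6.74 mT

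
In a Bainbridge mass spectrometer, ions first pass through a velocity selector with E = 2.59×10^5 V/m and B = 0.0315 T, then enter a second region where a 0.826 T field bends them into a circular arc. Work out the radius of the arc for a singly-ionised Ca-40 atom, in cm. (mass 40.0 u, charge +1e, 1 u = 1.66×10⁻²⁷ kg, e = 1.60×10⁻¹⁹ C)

The selector passes v = E/B = 2.59×10^5/0.0315 = 8.22×10^6 m/s.
In the deflection region, r = mv/(qB₂) = (6.64×10^-26)(8.22×10^6) / [(1×1.60×10^-19)(0.826)] = 4.13 m.

r ≈ 413 cm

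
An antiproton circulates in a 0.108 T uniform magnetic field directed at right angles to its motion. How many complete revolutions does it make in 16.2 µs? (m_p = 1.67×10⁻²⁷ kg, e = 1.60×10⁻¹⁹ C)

N = 26

T = 2πm/(qB) = 2π(1.67×10^-27) / [(1×1.60×10^-19)(0.108)] = 6.0723×10^-7 s.
N = t/T = 1.62×10^-5 / 6.0723×10^-7 ≈ 26.68, so 26 complete revolutions.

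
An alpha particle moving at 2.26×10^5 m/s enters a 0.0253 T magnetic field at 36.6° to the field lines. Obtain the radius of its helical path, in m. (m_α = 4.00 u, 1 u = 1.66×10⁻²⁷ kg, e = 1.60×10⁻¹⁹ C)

Only the perpendicular component v⊥ = v sin36.6° = 1.35×10^5 m/s is bent by the field.
r = m v⊥ /(qB) = (6.64×10^-27)(1.35×10^5) / [(2×1.60×10^-19)(0.0253)] = 0.111 m.

r ≈ 0.111 m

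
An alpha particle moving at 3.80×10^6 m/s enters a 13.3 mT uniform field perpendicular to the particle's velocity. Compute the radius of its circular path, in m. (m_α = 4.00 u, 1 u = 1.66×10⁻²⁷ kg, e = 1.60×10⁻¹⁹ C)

r ≈ 5.93 m

The magnetic force provides the centripetal force: qvB = mv²/r, so r = mv/(qB).
r = (6.64×10^-27 kg)(3.80×10^6 m/s) / [(2×1.60×10^-19 C)(0.0133 T)] = 5.93 m.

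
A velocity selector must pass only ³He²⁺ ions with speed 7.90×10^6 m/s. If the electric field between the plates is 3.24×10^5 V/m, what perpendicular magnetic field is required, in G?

B ≈ 410 G

qE = qvB ⇒ B = E/v = (3.24×10^5) / (7.90×10^6) = 0.0410 T.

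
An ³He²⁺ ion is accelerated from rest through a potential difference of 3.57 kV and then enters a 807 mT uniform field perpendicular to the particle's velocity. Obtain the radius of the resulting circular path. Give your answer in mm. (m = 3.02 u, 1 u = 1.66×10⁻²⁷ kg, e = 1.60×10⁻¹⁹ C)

r ≈ 13.1 mm

The kinetic energy gained is K = qV = (2×1.60×10^-19)(3570) = 1.14×10^-15 J.
v = √(2K/m) = 6.75×10^5 m/s.
r = mv/(qB) = (5.01×10^-27)(6.75×10^5) / [(2×1.60×10^-19)(0.807)] = 0.0131 m.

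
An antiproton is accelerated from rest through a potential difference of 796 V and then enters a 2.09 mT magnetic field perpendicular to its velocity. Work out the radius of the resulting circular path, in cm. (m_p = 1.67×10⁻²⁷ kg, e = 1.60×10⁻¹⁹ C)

r ≈ 195 cm

The kinetic energy gained is K = qV = (1×1.60×10^-19)(796) = 1.27×10^-16 J.
v = √(2K/m) = 3.91×10^5 m/s.
r = mv/(qB) = (1.67×10^-27)(3.91×10^5) / [(1×1.60×10^-19)(2.09×10^-3)] = 1.95 m.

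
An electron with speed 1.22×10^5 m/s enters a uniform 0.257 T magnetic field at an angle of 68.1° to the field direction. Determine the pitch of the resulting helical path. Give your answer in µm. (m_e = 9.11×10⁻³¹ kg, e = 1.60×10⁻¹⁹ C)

pitch ≈ 6.33 µm

The velocity component along B is v∥ = v cos68.1° = 4.55×10^4 m/s.
The cyclotron period T = 2πm/(qB) = 1.39×10^-10 s is set by m, q, B alone.
Pitch = v∥·T = (4.55×10^4)(1.39×10^-10) = 6.33×10^-6 m.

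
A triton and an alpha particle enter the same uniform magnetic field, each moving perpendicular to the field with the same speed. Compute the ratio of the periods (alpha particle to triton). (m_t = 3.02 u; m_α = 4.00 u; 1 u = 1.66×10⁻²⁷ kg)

T = 2πm/(qB) is independent of speed, so T₂/T₁ = (m₂/q₂)/(m₁/q₁).
T_{alpha particle}/T_{triton} = (6.64×10^-27/2e) / (5.01×10^-27/1e) = 0.662.

ratio ≈ 0.662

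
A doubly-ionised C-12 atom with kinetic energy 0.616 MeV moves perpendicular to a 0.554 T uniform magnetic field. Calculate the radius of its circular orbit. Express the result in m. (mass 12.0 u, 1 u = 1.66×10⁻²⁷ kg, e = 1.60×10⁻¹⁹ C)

Convert the energy: K = 0.616 MeV = 9.86×10^-14 J.
v = √(2K/m) = √(2·9.86×10^-14/1.99×10^-26) = 3.15×10^6 m/s.
r = mv/(qB) = (1.99×10^-26)(3.15×10^6) / [(2×1.60×10^-19)(0.554)] = 0.353 m.

r ≈ 0.353 m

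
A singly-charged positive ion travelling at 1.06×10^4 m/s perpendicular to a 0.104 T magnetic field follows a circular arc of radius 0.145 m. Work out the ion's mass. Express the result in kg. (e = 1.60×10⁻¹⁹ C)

m ≈ 2.28×10^-25 kg

qvB = mv²/r ⇒ m = qBr/v.
m = (1×1.60×10^-19)(0.104)(0.145) / (1.06×10^4) = 2.28×10^-25 kg.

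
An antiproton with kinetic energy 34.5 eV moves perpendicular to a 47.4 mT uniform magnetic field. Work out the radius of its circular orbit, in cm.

r ≈ 1.79 cm

Convert the energy: K = 34.5 eV = 5.52×10^-18 J.
v = √(2K/m) = √(2·5.52×10^-18/1.67×10^-27) = 8.13×10^4 m/s.
r = mv/(qB) = (1.67×10^-27)(8.13×10^4) / [(1×1.60×10^-19)(0.0474)] = 0.0179 m.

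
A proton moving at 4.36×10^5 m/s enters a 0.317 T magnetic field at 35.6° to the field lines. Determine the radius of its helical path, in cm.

Only the perpendicular component v⊥ = v sin35.6° = 2.54×10^5 m/s is bent by the field.
r = m v⊥ /(qB) = (1.67×10^-27)(2.54×10^5) / [(1×1.60×10^-19)(0.317)] = 8.36×10^-3 m.

r ≈ 0.836 cm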